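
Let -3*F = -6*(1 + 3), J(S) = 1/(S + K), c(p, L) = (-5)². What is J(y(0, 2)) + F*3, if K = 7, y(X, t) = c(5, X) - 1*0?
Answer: 769/32 ≈ 24.031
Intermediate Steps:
c(p, L) = 25
y(X, t) = 25 (y(X, t) = 25 - 1*0 = 25 + 0 = 25)
J(S) = 1/(7 + S) (J(S) = 1/(S + 7) = 1/(7 + S))
F = 8 (F = -(-2)*(1 + 3) = -(-2)*4 = -⅓*(-24) = 8)
J(y(0, 2)) + F*3 = 1/(7 + 25) + 8*3 = 1/32 + 24 = 769/32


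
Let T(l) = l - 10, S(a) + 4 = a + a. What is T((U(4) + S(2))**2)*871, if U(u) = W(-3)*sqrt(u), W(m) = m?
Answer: 22646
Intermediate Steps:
S(a) = -4 + 2*a (S(a) = -4 + (a + a) = -4 + 2*a)
U(u) = -3*sqrt(u)
T(l) = -10 + l
T((U(4) + S(2))**2)*871 = (-10 + (-3*sqrt(4) + (-4 + 2*2))**2)*871 = (-10 + (-3*2 + (-4 + 4))**2)*871 = (-10 + (-6 + 0)**2)*871 = (-10 + (-6)**2)*871 = (-10 + 36)*871 = 26*871 = 22646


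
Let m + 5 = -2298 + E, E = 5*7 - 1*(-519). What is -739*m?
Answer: 1292511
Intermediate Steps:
E = 554 (E = 35 + 519 = 554)
m = -1749 (m = -5 + (-2298 + 554) = -5 - 1744 = -1749)
-739*m = -739*(-1749) = 1292511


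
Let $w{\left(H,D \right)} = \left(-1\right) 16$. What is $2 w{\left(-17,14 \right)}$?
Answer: $-32$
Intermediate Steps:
$w{\left(H,D \right)} = -16$
$2 w{\left(-17,14 \right)} = 2 \left(-16\right) = -32$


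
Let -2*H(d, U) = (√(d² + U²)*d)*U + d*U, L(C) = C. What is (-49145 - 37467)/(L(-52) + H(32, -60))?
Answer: -21653/16547 ≈ -1.3086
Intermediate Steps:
H(d, U) = -U*d/2 - U*d*√(U² + d²)/2 (H(d, U) = -((√(d² + U²)*d)*U + d*U)/2 = -((√(U² + d²)*d)*U + U*d)/2 = -((d*√(U² + d²))*U + U*d)/2 = -(U*d*√(U² + d²) + U*d)/2 = -(U*d + U*d*√(U² + d²))/2 = -U*d/2 - U*d*√(U² + d²)/2)
(-49145 - 37467)/(L(-52) + H(32, -60)) = (-49145 - 37467)/(-52 - ½*(-60)*32*(1 + √((-60)² + 32²))) = -86612/(-52 - ½*(-60)*32*(1 + √(3600 + 1024))) = -86612/(-52 - ½*(-60)*32*(1 + √4624)) = -86612/(-52 - ½*(-60)*32*(1 + 68)) = -86612/(-52 - ½*(-60)*32*69) = -86612/(-52 + 66240) = -86612/66188 = -86612*1/66188 = -21653/16547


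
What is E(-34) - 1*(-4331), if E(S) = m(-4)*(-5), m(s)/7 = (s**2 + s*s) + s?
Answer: 3351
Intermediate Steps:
m(s) = 7*s + 14*s**2 (m(s) = 7*((s**2 + s*s) + s) = 7*((s**2 + s**2) + s) = 7*(2*s**2 + s) = 7*(s + 2*s**2) = 7*s + 14*s**2)
E(S) = -980 (E(S) = (7*(-4)*(1 + 2*(-4)))*(-5) = (7*(-4)*(1 - 8))*(-5) = (7*(-4)*(-7))*(-5) = 196*(-5) = -980)
E(-34) - 1*(-4331) = -980 - 1*(-4331) = -980 + 4331 = 3351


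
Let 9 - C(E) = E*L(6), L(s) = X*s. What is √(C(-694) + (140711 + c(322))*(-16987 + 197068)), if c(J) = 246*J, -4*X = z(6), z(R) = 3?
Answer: 3*√4400438961 ≈ 1.9901e+5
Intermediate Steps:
X = -¾ (X = -¼*3 = -¾ ≈ -0.75000)
L(s) = -3*s/4
C(E) = 9 + 9*E/2 (C(E) = 9 - E*(-¾*6) = 9 - E*(-9)/2 = 9 - (-9)*E/2 = 9 + 9*E/2)
√(C(-694) + (140711 + c(322))*(-16987 + 197068)) = √((9 + (9/2)*(-694)) + (140711 + 246*322)*(-16987 + 197068)) = √((9 - 3123) + (140711 + 79212)*180081) = √(-3114 + 219923*180081) = √(-3114 + 39603953763) = √39603950649 = 3*√4400438961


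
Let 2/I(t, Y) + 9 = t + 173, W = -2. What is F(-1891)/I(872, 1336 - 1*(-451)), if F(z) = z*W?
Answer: 1959076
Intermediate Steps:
I(t, Y) = 2/(164 + t) (I(t, Y) = 2/(-9 + (t + 173)) = 2/(-9 + (173 + t)) = 2/(164 + t))
F(z) = -2*z (F(z) = z*(-2) = -2*z)
F(-1891)/I(872, 1336 - 1*(-451)) = (-2*(-1891))/((2/(164 + 872))) = 3782/((2/1036)) = 3782/((2*(1/1036))) = 3782/(1/518) = 3782*518 = 1959076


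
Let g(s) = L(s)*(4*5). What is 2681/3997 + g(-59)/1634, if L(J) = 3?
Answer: 330041/466507 ≈ 0.70747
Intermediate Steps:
g(s) = 60 (g(s) = 3*(4*5) = 3*20 = 60)
2681/3997 + g(-59)/1634 = 2681/3997 + 60/1634 = 2681*(1/3997) + 60*(1/1634) = 383/571 + 30/817 = 330041/466507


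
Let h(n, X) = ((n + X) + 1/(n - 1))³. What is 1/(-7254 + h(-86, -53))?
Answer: -658503/1773703707346 ≈ -3.7126e-7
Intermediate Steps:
h(n, X) = (X + n + 1/(-1 + n))³ (h(n, X) = ((X + n) + 1/(-1 + n))³ = (X + n + 1/(-1 + n))³)
1/(-7254 + h(-86, -53)) = 1/(-7254 + (1 + (-86)² - 1*(-53) - 1*(-86) - 53*(-86))³/(-1 - 86)³) = 1/(-7254 + (1 + 7396 + 53 + 86 + 4558)³/(-87)³) = 1/(-7254 - 1/658503*12094³) = 1/(-7254 - 1/658503*1768926926584) = 1/(-7254 - 1768926926584/658503) = 1/(-1773703707346/658503) = -658503/1773703707346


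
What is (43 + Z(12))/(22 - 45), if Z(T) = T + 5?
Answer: -60/23 ≈ -2.6087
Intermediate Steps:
Z(T) = 5 + T
(43 + Z(12))/(22 - 45) = (43 + (5 + 12))/(22 - 45) = (43 + 17)/(-23) = -1/23*60 = -60/23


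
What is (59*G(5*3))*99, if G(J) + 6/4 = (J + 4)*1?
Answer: 204435/2 ≈ 1.0222e+5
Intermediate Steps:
G(J) = 5/2 + J (G(J) = -3/2 + (J + 4)*1 = -3/2 + (4 + J)*1 = -3/2 + (4 + J) = 5/2 + J)
(59*G(5*3))*99 = (59*(5/2 + 5*3))*99 = (59*(5/2 + 15))*99 = (59*(35/2))*99 = (2065/2)*99 = 204435/2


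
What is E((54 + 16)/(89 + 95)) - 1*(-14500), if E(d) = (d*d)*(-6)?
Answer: 61360325/4232 ≈ 14499.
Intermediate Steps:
E(d) = -6*d² (E(d) = d²*(-6) = -6*d²)
E((54 + 16)/(89 + 95)) - 1*(-14500) = -6*(54 + 16)²/(89 + 95)² - 1*(-14500) = -6*(70/184)² + 14500 = -6*(70*(1/184))² + 14500 = -6*(35/92)² + 14500 = -6*1225/8464 + 14500 = -3675/4232 + 14500 = 61360325/4232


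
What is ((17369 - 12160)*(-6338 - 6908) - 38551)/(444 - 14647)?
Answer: 69036965/14203 ≈ 4860.7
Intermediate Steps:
((17369 - 12160)*(-6338 - 6908) - 38551)/(444 - 14647) = (5209*(-13246) - 38551)/(-14203) = (-68998414 - 38551)*(-1/14203) = -69036965*(-1/14203) = 69036965/14203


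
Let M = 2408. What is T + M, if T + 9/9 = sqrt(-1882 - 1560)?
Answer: 2407 + I*sqrt(3442) ≈ 2407.0 + 58.669*I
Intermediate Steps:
T = -1 + I*sqrt(3442) (T = -1 + sqrt(-1882 - 1560) = -1 + sqrt(-3442) = -1 + I*sqrt(3442) ≈ -1.0 + 58.669*I)
T + M = (-1 + I*sqrt(3442)) + 2408 = 2407 + I*sqrt(3442)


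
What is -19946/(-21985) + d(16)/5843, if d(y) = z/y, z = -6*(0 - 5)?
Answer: 932685599/1027666840 ≈ 0.90758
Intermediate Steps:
z = 30 (z = -6*(-5) = 30)
d(y) = 30/y
-19946/(-21985) + d(16)/5843 = -19946/(-21985) + (30/16)/5843 = -19946*(-1/21985) + (30*(1/16))*(1/5843) = 19946/21985 + (15/8)*(1/5843) = 19946/21985 + 15/46744 = 932685599/1027666840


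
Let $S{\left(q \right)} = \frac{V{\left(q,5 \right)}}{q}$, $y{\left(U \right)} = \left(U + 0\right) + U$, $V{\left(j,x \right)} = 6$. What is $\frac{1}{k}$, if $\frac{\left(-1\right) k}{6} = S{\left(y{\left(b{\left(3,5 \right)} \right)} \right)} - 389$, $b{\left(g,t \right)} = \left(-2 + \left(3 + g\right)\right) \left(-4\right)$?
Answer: $\frac{8}{18681} \approx 0.00042824$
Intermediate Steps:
$b{\left(g,t \right)} = -4 - 4 g$ ($b{\left(g,t \right)} = \left(1 + g\right) \left(-4\right) = -4 - 4 g$)
$y{\left(U \right)} = 2 U$ ($y{\left(U \right)} = U + U = 2 U$)
$S{\left(q \right)} = \frac{6}{q}$
$k = \frac{18681}{8}$ ($k = - 6 \left(\frac{6}{2 \left(-4 - 12\right)} - 389\right) = - 6 \left(\frac{6}{2 \left(-16\right)} - 389\right) = - 6 \left(\frac{6}{-32} - 389\right) = - 6 \left(6 \left(- \frac{1}{32}\right) - 389\right) = - 6 \left(- \frac{3}{16} - 389\right) = \left(-6\right) \left(- \frac{6227}{16}\right) = \frac{18681}{8} \approx 2335.1$)
$\frac{1}{k} = \frac{1}{\frac{18681}{8}} = \frac{8}{18681}$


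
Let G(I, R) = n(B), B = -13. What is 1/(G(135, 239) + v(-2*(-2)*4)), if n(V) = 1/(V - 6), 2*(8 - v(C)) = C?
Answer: -19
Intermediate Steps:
v(C) = 8 - C/2
n(V) = 1/(-6 + V)
G(I, R) = -1/19 (G(I, R) = 1/(-6 - 13) = 1/(-19) = -1/19)
1/(G(135, 239) + v(-2*(-2)*4)) = 1/(-1/19 + (8 - (-2*(-2))*4/2)) = 1/(-1/19 + (8 - 2*4)) = 1/(-1/19 + (8 - 1/2*16)) = 1/(-1/19 + (8 - 8)) = 1/(-1/19 + 0) = 1/(-1/19) = -19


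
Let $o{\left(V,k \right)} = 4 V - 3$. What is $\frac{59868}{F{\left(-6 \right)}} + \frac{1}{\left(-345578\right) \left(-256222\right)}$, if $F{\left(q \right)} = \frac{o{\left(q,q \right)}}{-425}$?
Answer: $\frac{250324682683963603}{265634058948} \approx 9.4237 \cdot 10^{5}$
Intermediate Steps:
$o{\left(V,k \right)} = -3 + 4 V$
$F{\left(q \right)} = \frac{3}{425} - \frac{4 q}{425}$ ($F{\left(q \right)} = \frac{-3 + 4 q}{-425} = \left(-3 + 4 q\right) \left(- \frac{1}{425}\right) = \frac{3}{425} - \frac{4 q}{425}$)
$\frac{59868}{F{\left(-6 \right)}} + \frac{1}{\left(-345578\right) \left(-256222\right)} = \frac{59868}{\frac{3}{425} - - \frac{24}{425}} + \frac{1}{\left(-345578\right) \left(-256222\right)} = \frac{59868}{\frac{3}{425} + \frac{24}{425}} - - \frac{1}{88544686316} = \frac{59868}{\frac{27}{425}} + \frac{1}{88544686316} = 59868 \cdot \frac{425}{27} + \frac{1}{88544686316} = \frac{2827100}{3} + \frac{1}{88544686316} = \frac{250324682683963603}{265634058948}$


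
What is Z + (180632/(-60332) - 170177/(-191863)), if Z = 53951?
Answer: 22303008997788/413409947 ≈ 53949.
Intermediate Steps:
Z + (180632/(-60332) - 170177/(-191863)) = 53951 + (180632/(-60332) - 170177/(-191863)) = 53951 + (180632*(-1/60332) - 170177*(-1/191863)) = 53951 + (-45158/15083 + 24311/27409) = 53951 - 871052809/413409947 = 22303008997788/413409947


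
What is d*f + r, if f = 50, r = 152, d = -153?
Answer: -7498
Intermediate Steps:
d*f + r = -153*50 + 152 = -7650 + 152 = -7498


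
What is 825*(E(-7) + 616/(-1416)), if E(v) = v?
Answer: -361900/59 ≈ -6133.9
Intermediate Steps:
825*(E(-7) + 616/(-1416)) = 825*(-7 + 616/(-1416)) = 825*(-7 + 616*(-1/1416)) = 825*(-7 - 77/177) = 825*(-1316/177) = -361900/59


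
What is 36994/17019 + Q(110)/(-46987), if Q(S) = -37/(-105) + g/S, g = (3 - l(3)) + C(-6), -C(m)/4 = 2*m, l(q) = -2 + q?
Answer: 669215987794/307873624905 ≈ 2.1737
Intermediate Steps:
C(m) = -8*m
g = 50 (g = (3 - (-2 + 3)) - 8*(-6) = (3 - 1*1) + 48 = (3 - 1) + 48 = 2 + 48 = 50)
Q(S) = 37/105 + 50/S (Q(S) = -37/(-105) + 50/S = -37*(-1/105) + 50/S = 37/105 + 50/S)
36994/17019 + Q(110)/(-46987) = 36994/17019 + (37/105 + 50/110)/(-46987) = 36994*(1/17019) + (37/105 + 50*(1/110))*(-1/46987) = 36994/17019 + (37/105 + 5/11)*(-1/46987) = 36994/17019 + (932/1155)*(-1/46987) = 36994/17019 - 932/54269985 = 669215987794/307873624905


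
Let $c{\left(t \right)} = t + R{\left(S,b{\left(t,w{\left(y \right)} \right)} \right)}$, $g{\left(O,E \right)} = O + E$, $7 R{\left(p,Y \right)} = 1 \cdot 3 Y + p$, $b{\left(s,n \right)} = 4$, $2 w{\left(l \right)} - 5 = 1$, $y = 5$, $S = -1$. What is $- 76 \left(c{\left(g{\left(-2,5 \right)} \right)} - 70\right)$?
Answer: $\frac{34808}{7} \approx 4972.6$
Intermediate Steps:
$w{\left(l \right)} = 3$ ($w{\left(l \right)} = \frac{5}{2} + \frac{1}{2} \cdot 1 = \frac{5}{2} + \frac{1}{2} = 3$)
$R{\left(p,Y \right)} = \frac{p}{7} + \frac{3 Y}{7}$ ($R{\left(p,Y \right)} = \frac{1 \cdot 3 Y + p}{7} = \frac{3 Y + p}{7} = \frac{p + 3 Y}{7} = \frac{p}{7} + \frac{3 Y}{7}$)
$g{\left(O,E \right)} = E + O$
$c{\left(t \right)} = \frac{11}{7} + t$ ($c{\left(t \right)} = t + \left(\frac{1}{7} \left(-1\right) + \frac{3}{7} \cdot 4\right) = t + \left(- \frac{1}{7} + \frac{12}{7}\right) = t + \frac{11}{7} = \frac{11}{7} + t$)
$- 76 \left(c{\left(g{\left(-2,5 \right)} \right)} - 70\right) = - 76 \left(\left(\frac{11}{7} + \left(5 - 2\right)\right) - 70\right) = - 76 \left(\left(\frac{11}{7} + 3\right) - 70\right) = - 76 \left(\frac{32}{7} - 70\right) = \left(-76\right) \left(- \frac{458}{7}\right) = \frac{34808}{7}$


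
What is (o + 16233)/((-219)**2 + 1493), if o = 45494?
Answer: 61727/49454 ≈ 1.2482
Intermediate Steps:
(o + 16233)/((-219)**2 + 1493) = (45494 + 16233)/((-219)**2 + 1493) = 61727/(47961 + 1493) = 61727/49454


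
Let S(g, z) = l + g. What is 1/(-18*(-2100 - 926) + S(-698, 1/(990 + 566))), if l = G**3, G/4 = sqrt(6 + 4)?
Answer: 5377/288711690 - 32*sqrt(10)/144355845 ≈ 1.7923e-5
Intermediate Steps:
G = 4*sqrt(10) (G = 4*sqrt(6 + 4) = 4*sqrt(10) ≈ 12.649)
l = 640*sqrt(10) (l = (4*sqrt(10))**3 = 640*sqrt(10) ≈ 2023.9)
S(g, z) = g + 640*sqrt(10) (S(g, z) = 640*sqrt(10) + g = g + 640*sqrt(10))
1/(-18*(-2100 - 926) + S(-698, 1/(990 + 566))) = 1/(-18*(-2100 - 926) + (-698 + 640*sqrt(10))) = 1/(-18*(-3026) + (-698 + 640*sqrt(10))) = 1/(54468 + (-698 + 640*sqrt(10))) = 1/(53770 + 640*sqrt(10))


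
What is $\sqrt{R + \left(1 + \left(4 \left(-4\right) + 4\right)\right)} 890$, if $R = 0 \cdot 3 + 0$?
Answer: $890 i \sqrt{11} \approx 2951.8 i$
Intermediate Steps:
$R = 0$ ($R = 0 + 0 = 0$)
$\sqrt{R + \left(1 + \left(4 \left(-4\right) + 4\right)\right)} 890 = \sqrt{0 + \left(1 + \left(4 \left(-4\right) + 4\right)\right)} 890 = \sqrt{0 + \left(1 + \left(-16 + 4\right)\right)} 890 = \sqrt{0 + \left(1 - 12\right)} 890 = \sqrt{0 - 11} \cdot 890 = \sqrt{-11} \cdot 890 = i \sqrt{11} \cdot 890 = 890 i \sqrt{11}$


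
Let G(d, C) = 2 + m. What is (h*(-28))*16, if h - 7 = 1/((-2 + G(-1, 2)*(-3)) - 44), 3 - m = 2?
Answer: -172032/55 ≈ -3127.9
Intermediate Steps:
m = 1 (m = 3 - 1*2 = 3 - 2 = 1)
G(d, C) = 3 (G(d, C) = 2 + 1 = 3)
h = 384/55 (h = 7 + 1/((-2 + 3*(-3)) - 44) = 7 + 1/((-2 - 9) - 44) = 7 + 1/(-11 - 44) = 7 + 1/(-55) = 7 - 1/55 = 384/55 ≈ 6.9818)
(h*(-28))*16 = ((384/55)*(-28))*16 = -10752/55*16 = -172032/55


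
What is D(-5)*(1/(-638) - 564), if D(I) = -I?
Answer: -1799165/638 ≈ -2820.0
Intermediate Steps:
D(-5)*(1/(-638) - 564) = (-1*(-5))*(1/(-638) - 564) = 5*(-1/638 - 564) = 5*(-359833/638) = -1799165/638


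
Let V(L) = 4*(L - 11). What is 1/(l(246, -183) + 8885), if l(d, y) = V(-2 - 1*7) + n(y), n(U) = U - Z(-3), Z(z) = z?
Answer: 1/8625 ≈ 0.00011594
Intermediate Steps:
V(L) = -44 + 4*L (V(L) = 4*(-11 + L) = -44 + 4*L)
n(U) = 3 + U (n(U) = U - 1*(-3) = U + 3 = 3 + U)
l(d, y) = -77 + y (l(d, y) = (-44 + 4*(-2 - 1*7)) + (3 + y) = (-44 + 4*(-2 - 7)) + (3 + y) = (-44 + 4*(-9)) + (3 + y) = (-44 - 36) + (3 + y) = -80 + (3 + y) = -77 + y)
1/(l(246, -183) + 8885) = 1/((-77 - 183) + 8885) = 1/(-260 + 8885) = 1/8625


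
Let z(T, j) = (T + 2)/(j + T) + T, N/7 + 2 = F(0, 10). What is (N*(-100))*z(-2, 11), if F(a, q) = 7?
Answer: 7000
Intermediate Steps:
N = 35 (N = -14 + 7*7 = -14 + 49 = 35)
z(T, j) = T + (2 + T)/(T + j) (z(T, j) = (2 + T)/(T + j) + T = T + (2 + T)/(T + j))
(N*(-100))*z(-2, 11) = (35*(-100))*((2 - 2 + (-2)**2 - 2*11)/(-2 + 11)) = -3500*(2 - 2 + 4 - 22)/9 = -3500*(-18)/9 = -3500*(-2) = 7000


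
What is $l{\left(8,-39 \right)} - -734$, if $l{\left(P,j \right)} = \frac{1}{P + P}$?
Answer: $\frac{11745}{16} \approx 734.06$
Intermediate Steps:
$l{\left(P,j \right)} = \frac{1}{2 P}$
$l{\left(8,-39 \right)} - -734 = \frac{1}{2 \cdot 8} - -734 = \frac{1}{2} \cdot \frac{1}{8} + 734 = \frac{1}{16} + 734 = \frac{11745}{16}$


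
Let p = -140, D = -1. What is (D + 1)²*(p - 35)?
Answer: 0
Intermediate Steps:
(D + 1)²*(p - 35) = (-1 + 1)²*(-140 - 35) = 0²*(-175) = 0*(-175) = 0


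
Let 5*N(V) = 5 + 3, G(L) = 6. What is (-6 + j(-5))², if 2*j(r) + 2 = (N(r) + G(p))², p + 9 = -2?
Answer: 299209/625 ≈ 478.73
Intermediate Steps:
p = -11 (p = -9 - 2 = -11)
N(V) = 8/5 (N(V) = (5 + 3)/5 = (⅕)*8 = 8/5)
j(r) = 697/25 (j(r) = -1 + (8/5 + 6)²/2 = -1 + (38/5)²/2 = -1 + (½)*(1444/25) = -1 + 722/25 = 697/25)
(-6 + j(-5))² = (-6 + 697/25)² = (547/25)² = 299209/625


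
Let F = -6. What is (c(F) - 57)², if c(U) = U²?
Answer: 441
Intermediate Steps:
(c(F) - 57)² = ((-6)² - 57)² = (36 - 57)² = (-21)² = 441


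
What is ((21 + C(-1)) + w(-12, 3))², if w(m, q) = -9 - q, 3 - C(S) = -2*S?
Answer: 100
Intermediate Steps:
C(S) = 3 + 2*S (C(S) = 3 - (-2)*S = 3 + 2*S)
((21 + C(-1)) + w(-12, 3))² = ((21 + (3 + 2*(-1))) + (-9 - 1*3))² = ((21 + (3 - 2)) + (-9 - 3))² = ((21 + 1) - 12)² = (22 - 12)² = 10² = 100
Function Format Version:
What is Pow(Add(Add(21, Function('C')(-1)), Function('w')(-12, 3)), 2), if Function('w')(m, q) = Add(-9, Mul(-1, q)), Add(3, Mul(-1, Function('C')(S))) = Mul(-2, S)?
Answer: 100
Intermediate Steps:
Function('C')(S) = Add(3, Mul(2, S)) (Function('C')(S) = Add(3, Mul(-1, Mul(-2, S))) = Add(3, Mul(2, S)))
Pow(Add(Add(21, Function('C')(-1)), Function('w')(-12, 3)), 2) = Pow(Add(Add(21, Add(3, Mul(2, -1))), Add(-9, Mul(-1, 3))), 2) = Pow(Add(Add(21, Add(3, -2)), Add(-9, -3)), 2) = Pow(Add(Add(21, 1), -12), 2) = Pow(Add(22, -12), 2) = Pow(10, 2) = 100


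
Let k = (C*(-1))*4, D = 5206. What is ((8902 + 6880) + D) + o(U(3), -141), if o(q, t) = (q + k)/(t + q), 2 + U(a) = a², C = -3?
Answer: 2812373/134 ≈ 20988.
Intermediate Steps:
k = 12 (k = -3*(-1)*4 = 3*4 = 12)
U(a) = -2 + a²
o(q, t) = (12 + q)/(q + t) (o(q, t) = (q + 12)/(t + q) = (12 + q)/(q + t))
((8902 + 6880) + D) + o(U(3), -141) = ((8902 + 6880) + 5206) + (12 + (-2 + 3²))/((-2 + 3²) - 141) = (15782 + 5206) + (12 + (-2 + 9))/((-2 + 9) - 141) = 20988 + (12 + 7)/(7 - 141) = 20988 + 19/(-134) = 20988 - 1/134*19 = 20988 - 19/134 = 2812373/134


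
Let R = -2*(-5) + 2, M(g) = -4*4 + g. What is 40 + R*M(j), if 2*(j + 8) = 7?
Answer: -206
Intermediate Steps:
j = -9/2 (j = -8 + (½)*7 = -8 + 7/2 = -9/2 ≈ -4.5000)
M(g) = -16 + g
R = 12 (R = 10 + 2 = 12)
40 + R*M(j) = 40 + 12*(-16 - 9/2) = 40 + 12*(-41/2) = 40 - 246 = -206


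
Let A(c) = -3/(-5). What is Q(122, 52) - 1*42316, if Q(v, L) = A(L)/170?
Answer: -35968597/850 ≈ -42316.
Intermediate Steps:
A(c) = ⅗ (A(c) = -3*(-⅕) = ⅗)
Q(v, L) = 3/850 (Q(v, L) = (⅗)/170 = (⅗)*(1/170) = 3/850)
Q(122, 52) - 1*42316 = 3/850 - 1*42316 = 3/850 - 42316 = -35968597/850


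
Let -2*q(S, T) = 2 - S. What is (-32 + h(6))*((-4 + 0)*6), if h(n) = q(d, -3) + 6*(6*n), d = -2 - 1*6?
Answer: -4296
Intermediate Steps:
d = -8 (d = -2 - 6 = -8)
q(S, T) = -1 + S/2 (q(S, T) = -(2 - S)/2 = -1 + S/2)
h(n) = -5 + 36*n (h(n) = (-1 + (1/2)*(-8)) + 6*(6*n) = (-1 - 4) + 36*n = -5 + 36*n)
(-32 + h(6))*((-4 + 0)*6) = (-32 + (-5 + 36*6))*((-4 + 0)*6) = (-32 + (-5 + 216))*(-4*6) = (-32 + 211)*(-24) = 179*(-24) = -4296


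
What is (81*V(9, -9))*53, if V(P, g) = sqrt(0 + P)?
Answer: 12879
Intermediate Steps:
V(P, g) = sqrt(P)
(81*V(9, -9))*53 = (81*sqrt(9))*53 = (81*3)*53 = 243*53 = 12879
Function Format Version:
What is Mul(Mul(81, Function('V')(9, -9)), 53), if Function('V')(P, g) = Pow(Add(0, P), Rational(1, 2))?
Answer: 12879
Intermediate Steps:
Function('V')(P, g) = Pow(P, Rational(1, 2))
Mul(Mul(81, Function('V')(9, -9)), 53) = Mul(Mul(81, Pow(9, Rational(1, 2))), 53) = Mul(Mul(81, 3), 53) = Mul(243, 53) = 12879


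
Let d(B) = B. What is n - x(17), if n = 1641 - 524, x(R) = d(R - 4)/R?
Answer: 18976/17 ≈ 1116.2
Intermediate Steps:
x(R) = (-4 + R)/R (x(R) = (R - 4)/R = (-4 + R)/R)
n = 1117
n - x(17) = 1117 - (-4 + 17)/17 = 1117 - 13/17 = 18976/17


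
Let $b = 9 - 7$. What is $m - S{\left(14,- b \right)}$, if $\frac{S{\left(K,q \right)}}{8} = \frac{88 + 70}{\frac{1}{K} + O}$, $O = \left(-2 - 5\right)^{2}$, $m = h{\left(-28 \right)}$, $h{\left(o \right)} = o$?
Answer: $- \frac{36932}{687} \approx -53.758$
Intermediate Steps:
$m = -28$
$b = 2$
$O = 49$ ($O = \left(-7\right)^{2} = 49$)
$S{\left(K,q \right)} = \frac{1264}{49 + \frac{1}{K}}$ ($S{\left(K,q \right)} = 8 \frac{88 + 70}{\frac{1}{K} + 49} = 8 \frac{158}{49 + \frac{1}{K}} = \frac{1264}{49 + \frac{1}{K}}$)
$m - S{\left(14,- b \right)} = -28 - 1264 \cdot 14 \frac{1}{1 + 49 \cdot 14} = -28 - 1264 \cdot 14 \frac{1}{1 + 686} = -28 - 1264 \cdot 14 \cdot \frac{1}{687} = -28 - \frac{17696}{687} = - \frac{36932}{687}$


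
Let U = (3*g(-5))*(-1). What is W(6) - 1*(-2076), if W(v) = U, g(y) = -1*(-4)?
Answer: 2064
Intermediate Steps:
g(y) = 4
U = -12 (U = (3*4)*(-1) = 12*(-1) = -12)
W(v) = -12
W(6) - 1*(-2076) = -12 - 1*(-2076) = -12 + 2076 = 2064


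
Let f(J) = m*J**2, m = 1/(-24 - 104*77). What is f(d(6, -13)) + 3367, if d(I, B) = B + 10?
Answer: 33185143/9856 ≈ 3367.0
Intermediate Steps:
d(I, B) = 10 + B
m = -1/9856 (m = (1/77)/(-128) = -1/128*1/77 = -1/9856 ≈ -0.00010146)
f(J) = -J**2/9856
f(d(6, -13)) + 3367 = -(10 - 13)**2/9856 + 3367 = -1/9856*(-3)**2 + 3367 = -1/9856*9 + 3367 = -9/9856 + 3367 = 33185143/9856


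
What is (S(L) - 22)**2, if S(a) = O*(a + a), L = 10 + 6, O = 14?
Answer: 181476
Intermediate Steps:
L = 16
S(a) = 28*a (S(a) = 14*(a + a) = 14*(2*a) = 28*a)
(S(L) - 22)**2 = (28*16 - 22)**2 = (448 - 22)**2 = 426**2 = 181476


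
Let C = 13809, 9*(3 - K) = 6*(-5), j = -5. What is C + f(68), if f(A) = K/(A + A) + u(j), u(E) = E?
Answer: 5632051/408 ≈ 13804.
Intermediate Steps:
K = 19/3 (K = 3 - 2*(-5)/3 = 3 - ⅑*(-30) = 3 + 10/3 = 19/3 ≈ 6.3333)
f(A) = -5 + 19/(6*A) (f(A) = 19/(3*(A + A)) - 5 = 19/(3*((2*A))) - 5 = 19*(1/(2*A))/3 - 5 = 19/(6*A) - 5 = -5 + 19/(6*A))
C + f(68) = 13809 + (-5 + (19/6)/68) = 13809 + (-5 + (19/6)*(1/68)) = 13809 + (-5 + 19/408) = 13809 - 2021/408 = 5632051/408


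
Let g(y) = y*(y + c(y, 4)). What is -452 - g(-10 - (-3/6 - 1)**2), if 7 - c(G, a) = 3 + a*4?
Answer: -11985/16 ≈ -749.06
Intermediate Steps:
c(G, a) = 4 - 4*a (c(G, a) = 7 - (3 + a*4) = 7 - (3 + 4*a) = 7 + (-3 - 4*a) = 4 - 4*a)
g(y) = y*(-12 + y) (g(y) = y*(y + (4 - 4*4)) = y*(y + (4 - 16)) = y*(y - 12) = y*(-12 + y))
-452 - g(-10 - (-3/6 - 1)**2) = -452 - (-10 - (-3/6 - 1)**2)*(-12 + (-10 - (-3/6 - 1)**2)) = -452 - (-10 - (-3*1/6 - 1)**2)*(-12 + (-10 - (-3*1/6 - 1)**2)) = -452 - (-10 - (-1/2 - 1)**2)*(-12 + (-10 - (-1/2 - 1)**2)) = -452 - (-10 - (-3/2)**2)*(-12 + (-10 - (-3/2)**2)) = -452 - (-10 - 1*9/4)*(-12 + (-10 - 1*9/4)) = -452 - (-10 - 9/4)*(-12 + (-10 - 9/4)) = -452 - (-49)*(-12 - 49/4)/4 = -452 - (-49)*(-97)/(4*4) = -452 - 1*4753/16 = -452 - 4753/16 = -11985/16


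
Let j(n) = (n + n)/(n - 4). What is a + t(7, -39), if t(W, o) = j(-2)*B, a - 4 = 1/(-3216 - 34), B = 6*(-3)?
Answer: -26001/3250 ≈ -8.0003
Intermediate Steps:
B = -18
a = 12999/3250 (a = 4 + 1/(-3216 - 34) = 4 + 1/(-3250) = 4 - 1/3250 = 12999/3250 ≈ 3.9997)
j(n) = 2*n/(-4 + n) (j(n) = (2*n)/(-4 + n) = 2*n/(-4 + n))
t(W, o) = -12 (t(W, o) = (2*(-2)/(-4 - 2))*(-18) = (2*(-2)/(-6))*(-18) = (2*(-2)*(-⅙))*(-18) = (⅔)*(-18) = -12)
a + t(7, -39) = 12999/3250 - 12 = -26001/3250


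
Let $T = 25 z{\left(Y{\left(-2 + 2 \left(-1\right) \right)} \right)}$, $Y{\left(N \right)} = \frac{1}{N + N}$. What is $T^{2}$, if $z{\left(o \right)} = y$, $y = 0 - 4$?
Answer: $10000$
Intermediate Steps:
$y = -4$
$Y{\left(N \right)} = \frac{1}{2 N}$
$z{\left(o \right)} = -4$
$T = -100$ ($T = 25 \left(-4\right) = -100$)
$T^{2} = \left(-100\right)^{2} = 10000$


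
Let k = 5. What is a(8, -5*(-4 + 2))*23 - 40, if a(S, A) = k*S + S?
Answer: 1064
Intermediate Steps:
a(S, A) = 6*S (a(S, A) = 5*S + S = 6*S)
a(8, -5*(-4 + 2))*23 - 40 = (6*8)*23 - 40 = 48*23 - 40 = 1104 - 40 = 1064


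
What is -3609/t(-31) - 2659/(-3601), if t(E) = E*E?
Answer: -10440710/3460561 ≈ -3.0171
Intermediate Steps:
t(E) = E²
-3609/t(-31) - 2659/(-3601) = -3609/((-31)²) - 2659/(-3601) = -3609/961 - 2659*(-1/3601) = -3609*1/961 + 2659/3601 = -3609/961 + 2659/3601 = -10440710/3460561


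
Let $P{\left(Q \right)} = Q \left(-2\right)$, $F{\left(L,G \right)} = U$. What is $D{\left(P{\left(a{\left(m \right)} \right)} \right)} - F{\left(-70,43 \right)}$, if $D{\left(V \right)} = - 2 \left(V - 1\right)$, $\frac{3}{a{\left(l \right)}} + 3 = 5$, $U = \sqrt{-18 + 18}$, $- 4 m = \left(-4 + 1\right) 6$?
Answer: $8$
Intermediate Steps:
$m = \frac{9}{2}$ ($m = - \frac{\left(-4 + 1\right) 6}{4} = - \frac{\left(-3\right) 6}{4} = \left(- \frac{1}{4}\right) \left(-18\right) = \frac{9}{2} \approx 4.5$)
$U = 0$ ($U = \sqrt{0} = 0$)
$a{\left(l \right)} = \frac{3}{2}$ ($a{\left(l \right)} = \frac{3}{-3 + 5} = \frac{3}{2}$)
$F{\left(L,G \right)} = 0$
$P{\left(Q \right)} = - 2 Q$
$D{\left(V \right)} = 2 - 2 V$ ($D{\left(V \right)} = - 2 \left(-1 + V\right) = 2 - 2 V$)
$D{\left(P{\left(a{\left(m \right)} \right)} \right)} - F{\left(-70,43 \right)} = \left(2 - 2 \left(\left(-2\right) \frac{3}{2}\right)\right) - 0 = \left(2 - -6\right) + 0 = \left(2 + 6\right) + 0 = 8 + 0 = 8$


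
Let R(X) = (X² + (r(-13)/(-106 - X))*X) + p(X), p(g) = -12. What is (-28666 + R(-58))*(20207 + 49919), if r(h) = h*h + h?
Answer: -1761950813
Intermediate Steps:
r(h) = h + h² (r(h) = h² + h = h + h²)
R(X) = -12 + X² + 156*X/(-106 - X) (R(X) = (X² + ((-13*(1 - 13))/(-106 - X))*X) - 12 = (X² + ((-13*(-12))/(-106 - X))*X) - 12 = (X² + (156/(-106 - X))*X) - 12 = (X² + 156*X/(-106 - X)) - 12 = -12 + X² + 156*X/(-106 - X))
(-28666 + R(-58))*(20207 + 49919) = (-28666 + (-1272 + (-58)³ - 168*(-58) + 106*(-58)²)/(106 - 58))*(20207 + 49919) = (-28666 + (-1272 - 195112 + 9744 + 106*3364)/48)*70126 = (-28666 + (-1272 - 195112 + 9744 + 356584)/48)*70126 = (-28666 + (1/48)*169944)*70126 = (-28666 + 7081/2)*70126 = -50251/2*70126 = -1761950813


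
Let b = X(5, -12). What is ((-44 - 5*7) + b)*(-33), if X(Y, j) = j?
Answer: 3003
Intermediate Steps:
b = -12
((-44 - 5*7) + b)*(-33) = ((-44 - 5*7) - 12)*(-33) = ((-44 - 1*35) - 12)*(-33) = ((-44 - 35) - 12)*(-33) = (-79 - 12)*(-33) = -91*(-33) = 3003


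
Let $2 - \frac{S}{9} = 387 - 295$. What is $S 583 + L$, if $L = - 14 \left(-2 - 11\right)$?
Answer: $-472048$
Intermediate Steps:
$L = 182$ ($L = \left(-14\right) \left(-13\right) = 182$)
$S = -810$ ($S = 18 - 9 \left(387 - 295\right) = 18 - 828 = -810$)
$S 583 + L = \left(-810\right) 583 + 182 = -472230 + 182 = -472048$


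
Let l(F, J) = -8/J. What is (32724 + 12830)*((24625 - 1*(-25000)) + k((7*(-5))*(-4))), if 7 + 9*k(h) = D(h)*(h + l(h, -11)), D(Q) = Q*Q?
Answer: 1605942403292/99 ≈ 1.6222e+10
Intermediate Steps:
D(Q) = Q²
k(h) = -7/9 + h²*(8/11 + h)/9 (k(h) = -7/9 + (h²*(h - 8/(-11)))/9 = -7/9 + (h²*(h - 8*(-1/11)))/9 = -7/9 + (h²*(h + 8/11))/9 = -7/9 + (h²*(8/11 + h))/9 = -7/9 + h²*(8/11 + h)/9)
(32724 + 12830)*((24625 - 1*(-25000)) + k((7*(-5))*(-4))) = (32724 + 12830)*((24625 - 1*(-25000)) + (-7/9 + ((7*(-5))*(-4))³/9 + 8*((7*(-5))*(-4))²/99)) = 45554*((24625 + 25000) + (-7/9 + (-35*(-4))³/9 + 8*(-35*(-4))²/99)) = 45554*(49625 + (-7/9 + (⅑)*140³ + (8/99)*140²)) = 45554*(49625 + (-7/9 + (⅑)*2744000 + (8/99)*19600)) = 45554*(49625 + (-7/9 + 2744000/9 + 156800/99)) = 45554*(49625 + 30340723/99) = 45554*(35253598/99) = 1605942403292/99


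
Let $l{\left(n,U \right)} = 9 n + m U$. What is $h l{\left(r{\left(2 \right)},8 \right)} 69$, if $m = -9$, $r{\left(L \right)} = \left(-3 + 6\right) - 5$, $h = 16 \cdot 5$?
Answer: $-496800$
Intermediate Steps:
$h = 80$
$r{\left(L \right)} = -2$ ($r{\left(L \right)} = 3 - 5 = -2$)
$l{\left(n,U \right)} = - 9 U + 9 n$ ($l{\left(n,U \right)} = 9 n - 9 U = - 9 U + 9 n$)
$h l{\left(r{\left(2 \right)},8 \right)} 69 = 80 \left(\left(-9\right) 8 + 9 \left(-2\right)\right) 69 = 80 \left(-72 - 18\right) 69 = 80 \left(-90\right) 69 = \left(-7200\right) 69 = -496800$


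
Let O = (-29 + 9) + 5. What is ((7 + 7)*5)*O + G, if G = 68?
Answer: -982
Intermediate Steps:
O = -15 (O = -20 + 5 = -15)
((7 + 7)*5)*O + G = ((7 + 7)*5)*(-15) + 68 = (14*5)*(-15) + 68 = 70*(-15) + 68 = -1050 + 68 = -982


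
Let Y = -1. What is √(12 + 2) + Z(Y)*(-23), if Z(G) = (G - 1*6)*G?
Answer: -161 + √14 ≈ -157.26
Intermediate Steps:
Z(G) = G*(-6 + G) (Z(G) = (G - 6)*G = (-6 + G)*G = G*(-6 + G))
√(12 + 2) + Z(Y)*(-23) = √(12 + 2) - (-6 - 1)*(-23) = √14 - 1*(-7)*(-23) = √14 + 7*(-23) = √14 - 161 = -161 + √14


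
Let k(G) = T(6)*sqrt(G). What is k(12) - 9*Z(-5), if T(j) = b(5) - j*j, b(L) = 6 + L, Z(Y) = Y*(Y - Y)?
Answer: -50*sqrt(3) ≈ -86.603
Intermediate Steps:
Z(Y) = 0 (Z(Y) = Y*0 = 0)
T(j) = 11 - j**2 (T(j) = (6 + 5) - j*j = 11 - j**2)
k(G) = -25*sqrt(G) (k(G) = (11 - 1*6**2)*sqrt(G) = (11 - 1*36)*sqrt(G) = (11 - 36)*sqrt(G) = -25*sqrt(G))
k(12) - 9*Z(-5) = -50*sqrt(3) - 9*0 = -50*sqrt(3) + 0 = -50*sqrt(3)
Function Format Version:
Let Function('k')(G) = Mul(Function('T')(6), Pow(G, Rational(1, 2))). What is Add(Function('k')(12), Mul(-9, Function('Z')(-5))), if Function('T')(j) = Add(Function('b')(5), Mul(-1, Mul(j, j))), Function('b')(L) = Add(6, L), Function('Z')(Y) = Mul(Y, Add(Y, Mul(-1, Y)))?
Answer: Mul(-50, Pow(3, Rational(1, 2))) ≈ -86.603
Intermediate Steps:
Function('Z')(Y) = 0 (Function('Z')(Y) = Mul(Y, 0) = 0)
Function('T')(j) = Add(11, Mul(-1, Pow(j, 2))) (Function('T')(j) = Add(Add(6, 5), Mul(-1, Mul(j, j))) = Add(11, Mul(-1, Pow(j, 2))))
Function('k')(G) = Mul(-25, Pow(G, Rational(1, 2))) (Function('k')(G) = Mul(Add(11, Mul(-1, Pow(6, 2))), Pow(G, Rational(1, 2))) = Mul(Add(11, Mul(-1, 36)), Pow(G, Rational(1, 2))) = Mul(Add(11, -36), Pow(G, Rational(1, 2))) = Mul(-25, Pow(G, Rational(1, 2))))
Add(Function('k')(12), Mul(-9, Function('Z')(-5))) = Add(Mul(-25, Pow(12, Rational(1, 2))), Mul(-9, 0)) = Add(Mul(-25, Mul(2, Pow(3, Rational(1, 2)))), 0) = Add(Mul(-50, Pow(3, Rational(1, 2))), 0) = Mul(-50, Pow(3, Rational(1, 2)))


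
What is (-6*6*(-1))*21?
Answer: 756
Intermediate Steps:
(-6*6*(-1))*21 = -36*(-1)*21 = 36*21 = 756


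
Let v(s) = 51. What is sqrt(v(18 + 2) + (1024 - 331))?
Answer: 2*sqrt(186) ≈ 27.276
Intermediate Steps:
sqrt(v(18 + 2) + (1024 - 331)) = sqrt(51 + (1024 - 331)) = sqrt(51 + 693) = sqrt(744) = 2*sqrt(186)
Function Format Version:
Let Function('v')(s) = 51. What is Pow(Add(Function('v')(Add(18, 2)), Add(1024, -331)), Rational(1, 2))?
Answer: Mul(2, Pow(186, Rational(1, 2))) ≈ 27.276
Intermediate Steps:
Pow(Add(Function('v')(Add(18, 2)), Add(1024, -331)), Rational(1, 2)) = Pow(Add(51, Add(1024, -331)), Rational(1, 2)) = Pow(Add(51, 693), Rational(1, 2)) = Pow(744, Rational(1, 2)) = Mul(2, Pow(186, Rational(1, 2)))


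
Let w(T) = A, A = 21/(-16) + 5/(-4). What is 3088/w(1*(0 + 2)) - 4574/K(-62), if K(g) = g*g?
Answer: -95055943/78802 ≈ -1206.3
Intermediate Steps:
K(g) = g²
A = -41/16 (A = 21*(-1/16) + 5*(-¼) = -21/16 - 5/4 = -41/16 ≈ -2.5625)
w(T) = -41/16
3088/w(1*(0 + 2)) - 4574/K(-62) = 3088/(-41/16) - 4574/((-62)²) = 3088*(-16/41) - 4574/3844 = -49408/41 - 4574*1/3844 = -49408/41 - 2287/1922 = -95055943/78802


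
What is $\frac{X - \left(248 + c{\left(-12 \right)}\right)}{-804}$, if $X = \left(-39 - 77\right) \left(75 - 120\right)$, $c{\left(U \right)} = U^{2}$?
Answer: $- \frac{1207}{201} \approx -6.005$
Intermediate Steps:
$X = 5220$ ($X = \left(-116\right) \left(-45\right) = 5220$)
$\frac{X - \left(248 + c{\left(-12 \right)}\right)}{-804} = \frac{5220 - 392}{-804} = \left(5220 - 392\right) \left(- \frac{1}{804}\right) = 4828 \left(- \frac{1}{804}\right) = - \frac{1207}{201}$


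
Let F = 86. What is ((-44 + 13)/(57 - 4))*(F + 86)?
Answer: -5332/53 ≈ -100.60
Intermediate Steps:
((-44 + 13)/(57 - 4))*(F + 86) = ((-44 + 13)/(57 - 4))*(86 + 86) = -31/53*172 = -5332/53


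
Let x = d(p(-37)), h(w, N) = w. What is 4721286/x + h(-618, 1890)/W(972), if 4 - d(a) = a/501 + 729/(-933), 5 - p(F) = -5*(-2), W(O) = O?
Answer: 59585853281713/60469902 ≈ 9.8538e+5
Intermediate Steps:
p(F) = -5 (p(F) = 5 - (-5)*(-2) = 5 - 1*10 = 5 - 10 = -5)
d(a) = 1487/311 - a/501 (d(a) = 4 - (a/501 + 729/(-933)) = 4 - (a*(1/501) + 729*(-1/933)) = 4 - (a/501 - 243/311) = 4 - (-243/311 + a/501) = 4 + (243/311 - a/501) = 1487/311 - a/501)
x = 746542/155811 (x = 1487/311 - 1/501*(-5) = 1487/311 + 5/501 = 746542/155811 ≈ 4.7913)
4721286/x + h(-618, 1890)/W(972) = 4721286/(746542/155811) - 618/972 = 4721286*(155811/746542) - 618*1/972 = 367814146473/373271 - 103/162 = 59585853281713/60469902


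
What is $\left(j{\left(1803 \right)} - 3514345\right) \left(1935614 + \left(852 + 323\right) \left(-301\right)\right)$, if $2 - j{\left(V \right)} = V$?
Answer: $-5562328487094$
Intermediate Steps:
$j{\left(V \right)} = 2 - V$
$\left(j{\left(1803 \right)} - 3514345\right) \left(1935614 + \left(852 + 323\right) \left(-301\right)\right) = \left(\left(2 - 1803\right) - 3514345\right) \left(1935614 + \left(852 + 323\right) \left(-301\right)\right) = \left(\left(2 - 1803\right) - 3514345\right) \left(1935614 + 1175 \left(-301\right)\right) = \left(-1801 - 3514345\right) \left(1935614 - 353675\right) = \left(-3516146\right) 1581939 = -5562328487094$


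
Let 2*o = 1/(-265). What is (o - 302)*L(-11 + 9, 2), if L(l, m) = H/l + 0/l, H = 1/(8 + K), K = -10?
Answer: -160061/2120 ≈ -75.500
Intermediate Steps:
H = -1/2 (H = 1/(8 - 10) = 1/(-2) = -1/2 ≈ -0.50000)
o = -1/530 (o = (1/2)/(-265) = (1/2)*(-1/265) = -1/530 ≈ -0.0018868)
L(l, m) = -1/(2*l) (L(l, m) = -1/(2*l) + 0/l = -1/(2*l) + 0 = -1/(2*l))
(o - 302)*L(-11 + 9, 2) = (-1/530 - 302)*(-1/(2*(-11 + 9))) = -(-160061)/(1060*(-2)) = -(-160061)*(-1)/(1060*2) = -160061/530*1/4 = -160061/2120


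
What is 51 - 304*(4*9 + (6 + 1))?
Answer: -13021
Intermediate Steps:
51 - 304*(4*9 + (6 + 1)) = 51 - 304*(36 + 7) = 51 - 304*43 = 51 - 13072 = -13021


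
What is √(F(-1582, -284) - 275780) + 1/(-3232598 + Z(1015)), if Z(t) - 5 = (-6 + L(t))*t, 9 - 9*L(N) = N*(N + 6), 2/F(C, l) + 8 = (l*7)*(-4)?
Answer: -9/1080998737 + I*√1087730371887/1986 ≈ -8.3256e-9 + 525.15*I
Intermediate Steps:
F(C, l) = 2/(-8 - 28*l) (F(C, l) = 2/(-8 + (l*7)*(-4)) = 2/(-8 + (7*l)*(-4)) = 2/(-8 - 28*l))
L(N) = 1 - N*(6 + N)/9 (L(N) = 1 - N*(N + 6)/9 = 1 - N*(6 + N)/9)
Z(t) = 5 + t*(-5 - 2*t/3 - t²/9) (Z(t) = 5 + (-6 + (1 - 2*t/3 - t²/9))*t = 5 + (-5 - 2*t/3 - t²/9)*t = 5 + t*(-5 - 2*t/3 - t²/9))
√(F(-1582, -284) - 275780) + 1/(-3232598 + Z(1015)) = √(-1/(4 + 14*(-284)) - 275780) + 1/(-3232598 + (5 - 5*1015 - ⅔*1015² - ⅑*1015³)) = √(-1/(4 - 3976) - 275780) + 1/(-3232598 + (5 - 5075 - ⅔*1030225 - ⅑*1045678375)) = √(-1/(-3972) - 275780) + 1/(-3232598 + (5 - 5075 - 2060450/3 - 1045678375/9)) = √(-1*(-1/3972) - 275780) + 1/(-3232598 - 1051905355/9) = √(1/3972 - 275780) + 1/(-1080998737/9) = √(-1095398159/3972) - 9/1080998737 = I*√1087730371887/1986 - 9/1080998737 = -9/1080998737 + I*√1087730371887/1986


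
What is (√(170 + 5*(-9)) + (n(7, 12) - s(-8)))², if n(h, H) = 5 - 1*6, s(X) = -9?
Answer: 189 + 80*√5 ≈ 367.89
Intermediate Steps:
n(h, H) = -1 (n(h, H) = 5 - 6 = -1)
(√(170 + 5*(-9)) + (n(7, 12) - s(-8)))² = (√(170 + 5*(-9)) + (-1 - 1*(-9)))² = (√(170 - 45) + (-1 + 9))² = (√125 + 8)² = (5*√5 + 8)² = (8 + 5*√5)²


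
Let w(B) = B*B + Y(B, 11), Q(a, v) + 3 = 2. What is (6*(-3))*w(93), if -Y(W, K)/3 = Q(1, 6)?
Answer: -155736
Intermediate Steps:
Q(a, v) = -1 (Q(a, v) = -3 + 2 = -1)
Y(W, K) = 3 (Y(W, K) = -3*(-1) = 3)
w(B) = 3 + B² (w(B) = B*B + 3 = B² + 3 = 3 + B²)
(6*(-3))*w(93) = (6*(-3))*(3 + 93²) = -18*(3 + 8649) = -18*8652 = -155736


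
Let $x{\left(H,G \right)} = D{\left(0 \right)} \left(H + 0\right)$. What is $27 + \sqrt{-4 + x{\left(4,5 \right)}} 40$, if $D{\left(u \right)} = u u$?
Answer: $27 + 80 i \approx 27.0 + 80.0 i$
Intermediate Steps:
$D{\left(u \right)} = u^{2}$
$x{\left(H,G \right)} = 0$ ($x{\left(H,G \right)} = 0^{2} \left(H + 0\right) = 0 H = 0$)
$27 + \sqrt{-4 + x{\left(4,5 \right)}} 40 = 27 + \sqrt{-4 + 0} \cdot 40 = 27 + \sqrt{-4} \cdot 40 = 27 + 2 i 40 = 27 + 80 i$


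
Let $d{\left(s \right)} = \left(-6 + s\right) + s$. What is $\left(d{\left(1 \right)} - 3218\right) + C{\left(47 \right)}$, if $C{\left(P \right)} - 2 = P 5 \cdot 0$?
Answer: $-3220$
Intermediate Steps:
$d{\left(s \right)} = -6 + 2 s$
$C{\left(P \right)} = 2$ ($C{\left(P \right)} = 2 + P 5 \cdot 0 = 2 + 5 P 0 = 2 + 0 = 2$)
$\left(d{\left(1 \right)} - 3218\right) + C{\left(47 \right)} = \left(\left(-6 + 2 \cdot 1\right) - 3218\right) + 2 = \left(\left(-6 + 2\right) - 3218\right) + 2 = \left(-4 - 3218\right) + 2 = -3222 + 2 = -3220$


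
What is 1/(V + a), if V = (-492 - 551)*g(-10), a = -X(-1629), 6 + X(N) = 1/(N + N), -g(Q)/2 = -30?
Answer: -3258/203866091 ≈ -1.5981e-5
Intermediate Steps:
g(Q) = 60 (g(Q) = -2*(-30) = 60)
X(N) = -6 + 1/(2*N) (X(N) = -6 + 1/(N + N) = -6 + 1/(2*N))
a = 19549/3258 (a = -(-6 + (½)/(-1629)) = -(-6 + (½)*(-1/1629)) = -(-6 - 1/3258) = -1*(-19549/3258) = 19549/3258 ≈ 6.0003)
V = -62580 (V = (-492 - 551)*60 = -1043*60 = -62580)
1/(V + a) = 1/(-62580 + 19549/3258) = 1/(-203866091/3258) = -3258/203866091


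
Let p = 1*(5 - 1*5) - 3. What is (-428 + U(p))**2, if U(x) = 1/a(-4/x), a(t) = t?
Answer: 2920681/16 ≈ 1.8254e+5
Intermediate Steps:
p = -3 (p = 1*(5 - 5) - 3 = 1*0 - 3 = 0 - 3 = -3)
U(x) = -x/4 (U(x) = 1/(-4/x) = -x/4)
(-428 + U(p))**2 = (-428 - 1/4*(-3))**2 = (-428 + 3/4)**2 = (-1709/4)**2 = 2920681/16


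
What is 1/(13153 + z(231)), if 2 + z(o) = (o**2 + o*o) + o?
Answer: 1/120104 ≈ 8.3261e-6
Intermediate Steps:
z(o) = -2 + o + 2*o**2 (z(o) = -2 + ((o**2 + o*o) + o) = -2 + ((o**2 + o**2) + o) = -2 + (2*o**2 + o) = -2 + (o + 2*o**2) = -2 + o + 2*o**2)
1/(13153 + z(231)) = 1/(13153 + (-2 + 231 + 2*231**2)) = 1/(13153 + (-2 + 231 + 2*53361)) = 1/(13153 + (-2 + 231 + 106722)) = 1/(13153 + 106951) = 1/120104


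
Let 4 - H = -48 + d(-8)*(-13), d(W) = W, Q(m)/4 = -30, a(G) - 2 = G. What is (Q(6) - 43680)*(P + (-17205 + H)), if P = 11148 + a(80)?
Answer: 263982600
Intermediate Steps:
a(G) = 2 + G
P = 11230 (P = 11148 + (2 + 80) = 11148 + 82 = 11230)
Q(m) = -120 (Q(m) = 4*(-30) = -120)
H = -52 (H = 4 - (-48 - 8*(-13)) = 4 - (-48 + 104) = 4 - 1*56 = 4 - 56 = -52)
(Q(6) - 43680)*(P + (-17205 + H)) = (-120 - 43680)*(11230 + (-17205 - 52)) = -43800*(11230 - 17257) = -43800*(-6027) = 263982600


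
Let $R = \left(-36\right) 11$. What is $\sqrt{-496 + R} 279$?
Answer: $558 i \sqrt{223} \approx 8332.7 i$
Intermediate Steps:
$R = -396$
$\sqrt{-496 + R} 279 = \sqrt{-496 - 396} \cdot 279 = \sqrt{-892} \cdot 279 = 2 i \sqrt{223} \cdot 279 = 558 i \sqrt{223}$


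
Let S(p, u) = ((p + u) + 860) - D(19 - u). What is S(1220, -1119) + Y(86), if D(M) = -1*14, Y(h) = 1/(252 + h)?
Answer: 329551/338 ≈ 975.00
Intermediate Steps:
D(M) = -14
S(p, u) = 874 + p + u (S(p, u) = ((p + u) + 860) - 1*(-14) = (860 + p + u) + 14 = 874 + p + u)
S(1220, -1119) + Y(86) = (874 + 1220 - 1119) + 1/(252 + 86) = 975 + 1/338 = 329551/338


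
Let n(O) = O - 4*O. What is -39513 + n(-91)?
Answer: -39240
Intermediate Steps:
n(O) = -3*O
-39513 + n(-91) = -39513 - 3*(-91) = -39513 + 273 = -39240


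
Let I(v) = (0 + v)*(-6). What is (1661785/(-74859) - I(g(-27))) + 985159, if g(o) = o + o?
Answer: 73722101480/74859 ≈ 9.8481e+5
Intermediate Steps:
g(o) = 2*o
I(v) = -6*v (I(v) = v*(-6) = -6*v)
(1661785/(-74859) - I(g(-27))) + 985159 = (1661785/(-74859) - (-6)*2*(-27)) + 985159 = (1661785*(-1/74859) - (-6)*(-54)) + 985159 = (-1661785/74859 - 1*324) + 985159 = (-1661785/74859 - 324) + 985159 = -25916101/74859 + 985159 = 73722101480/74859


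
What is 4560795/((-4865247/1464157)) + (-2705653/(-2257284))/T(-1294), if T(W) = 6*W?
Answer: -13003414923822187737859/9474016004425008 ≈ -1.3725e+6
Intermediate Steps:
4560795/((-4865247/1464157)) + (-2705653/(-2257284))/T(-1294) = 4560795/((-4865247/1464157)) + (-2705653/(-2257284))/((6*(-1294))) = 4560795/((-4865247*1/1464157)) - 2705653*(-1/2257284)/(-7764) = 4560795/(-4865247/1464157) + (2705653/2257284)*(-1/7764) = 4560795*(-1464157/4865247) - 2705653/17525552976 = -741968880535/540583 - 2705653/17525552976 = -13003414923822187737859/9474016004425008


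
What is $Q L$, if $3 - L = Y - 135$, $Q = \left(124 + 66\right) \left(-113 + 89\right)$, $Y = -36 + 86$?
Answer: $-401280$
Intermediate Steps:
$Y = 50$
$Q = -4560$ ($Q = 190 \left(-24\right) = -4560$)
$L = 88$ ($L = 3 - \left(50 - 135\right) = 3 - -85 = 3 + 85 = 88$)
$Q L = \left(-4560\right) 88 = -401280$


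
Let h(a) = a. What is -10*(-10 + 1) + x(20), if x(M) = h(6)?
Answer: 96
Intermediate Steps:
x(M) = 6
-10*(-10 + 1) + x(20) = -10*(-10 + 1) + 6 = -10*(-9) + 6 = 90 + 6 = 96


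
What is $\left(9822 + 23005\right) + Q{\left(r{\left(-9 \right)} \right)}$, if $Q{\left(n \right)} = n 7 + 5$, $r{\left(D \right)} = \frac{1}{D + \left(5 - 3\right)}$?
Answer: $32831$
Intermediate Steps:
$r{\left(D \right)} = \frac{1}{2 + D}$ ($r{\left(D \right)} = \frac{1}{D + 2} = \frac{1}{2 + D}$)
$Q{\left(n \right)} = 5 + 7 n$ ($Q{\left(n \right)} = 7 n + 5 = 5 + 7 n$)
$\left(9822 + 23005\right) + Q{\left(r{\left(-9 \right)} \right)} = \left(9822 + 23005\right) + \left(5 + \frac{7}{2 - 9}\right) = 32827 + \left(5 + \frac{7}{-7}\right) = 32827 + \left(5 + 7 \left(- \frac{1}{7}\right)\right) = 32827 + \left(5 - 1\right) = 32827 + 4 = 32831$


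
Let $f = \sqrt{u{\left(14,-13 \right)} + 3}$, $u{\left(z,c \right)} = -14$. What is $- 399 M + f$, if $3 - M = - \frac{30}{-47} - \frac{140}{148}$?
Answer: $- \frac{2295048}{1739} + i \sqrt{11} \approx -1319.8 + 3.3166 i$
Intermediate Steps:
$M = \frac{5752}{1739}$ ($M = 3 - \left(- \frac{30}{-47} - \frac{140}{148}\right) = 3 - \left(\left(-30\right) \left(- \frac{1}{47}\right) - \frac{35}{37}\right) = 3 - \left(\frac{30}{47} - \frac{35}{37}\right) = 3 - - \frac{535}{1739} = 3 + \frac{535}{1739} = \frac{5752}{1739} \approx 3.3076$)
$f = i \sqrt{11}$ ($f = \sqrt{-14 + 3} = \sqrt{-11} = i \sqrt{11} \approx 3.3166 i$)
$- 399 M + f = \left(-399\right) \frac{5752}{1739} + i \sqrt{11} = - \frac{2295048}{1739} + i \sqrt{11}$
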